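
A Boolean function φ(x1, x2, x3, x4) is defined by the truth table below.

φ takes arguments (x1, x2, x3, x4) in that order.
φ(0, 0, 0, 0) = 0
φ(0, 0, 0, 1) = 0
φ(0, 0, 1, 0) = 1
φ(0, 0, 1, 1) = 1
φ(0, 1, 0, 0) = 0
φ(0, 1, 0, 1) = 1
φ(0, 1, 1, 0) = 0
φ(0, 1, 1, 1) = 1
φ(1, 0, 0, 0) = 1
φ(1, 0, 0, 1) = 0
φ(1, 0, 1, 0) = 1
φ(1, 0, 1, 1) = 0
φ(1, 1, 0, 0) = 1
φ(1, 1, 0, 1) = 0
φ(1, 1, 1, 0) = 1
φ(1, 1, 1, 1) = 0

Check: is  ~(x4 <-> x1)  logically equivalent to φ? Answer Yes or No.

No

Check the formula against φ row by row:
  x1=0, x2=0, x3=0, x4=0: formula gives 0, φ = 0 ✓
  x1=0, x2=0, x3=0, x4=1: formula gives 1, but φ = 0 ✗
Since they disagree at (0,0,0,1), the expression is not a correct formula for φ.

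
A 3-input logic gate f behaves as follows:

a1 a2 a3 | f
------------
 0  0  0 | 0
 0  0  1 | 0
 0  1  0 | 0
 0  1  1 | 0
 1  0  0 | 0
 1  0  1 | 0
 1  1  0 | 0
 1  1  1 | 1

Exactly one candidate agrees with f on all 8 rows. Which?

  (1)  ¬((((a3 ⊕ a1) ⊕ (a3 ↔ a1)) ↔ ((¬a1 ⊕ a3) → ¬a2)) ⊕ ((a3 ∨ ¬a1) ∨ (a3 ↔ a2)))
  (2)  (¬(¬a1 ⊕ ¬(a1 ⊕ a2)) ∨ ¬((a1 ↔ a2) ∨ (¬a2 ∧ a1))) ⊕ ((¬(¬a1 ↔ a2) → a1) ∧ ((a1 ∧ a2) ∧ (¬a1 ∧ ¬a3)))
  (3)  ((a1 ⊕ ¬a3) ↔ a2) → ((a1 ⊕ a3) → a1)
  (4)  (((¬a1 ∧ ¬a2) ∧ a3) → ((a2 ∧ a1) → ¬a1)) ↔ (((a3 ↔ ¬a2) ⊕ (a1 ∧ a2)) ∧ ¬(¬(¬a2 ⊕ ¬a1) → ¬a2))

(1): at (0,0,0) it gives 1, but f = 0 — eliminated.
(2): at (0,0,0) it gives 1, but f = 0 — eliminated.
(3): at (0,0,0) it gives 1, but f = 0 — eliminated.
That leaves (4). Evaluating it on every row reproduces the table of f exactly.

4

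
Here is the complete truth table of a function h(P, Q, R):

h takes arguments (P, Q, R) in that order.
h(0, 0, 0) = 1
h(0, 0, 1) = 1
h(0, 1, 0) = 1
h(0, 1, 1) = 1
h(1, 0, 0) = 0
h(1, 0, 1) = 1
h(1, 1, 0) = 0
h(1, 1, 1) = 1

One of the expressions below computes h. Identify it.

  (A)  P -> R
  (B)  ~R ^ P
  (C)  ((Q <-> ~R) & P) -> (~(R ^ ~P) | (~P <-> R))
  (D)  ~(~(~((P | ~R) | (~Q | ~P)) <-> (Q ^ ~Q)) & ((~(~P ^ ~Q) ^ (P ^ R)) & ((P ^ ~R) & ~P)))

(B) disagrees with h on (0,0,1) (formula → 0, table → 1); rule it out.
(C) disagrees with h on (1,0,0) (formula → 1, table → 0); rule it out.
(D) disagrees with h on (0,0,0) (formula → 0, table → 1); rule it out.
That leaves (A). Evaluating it on every row reproduces the table of h exactly.

A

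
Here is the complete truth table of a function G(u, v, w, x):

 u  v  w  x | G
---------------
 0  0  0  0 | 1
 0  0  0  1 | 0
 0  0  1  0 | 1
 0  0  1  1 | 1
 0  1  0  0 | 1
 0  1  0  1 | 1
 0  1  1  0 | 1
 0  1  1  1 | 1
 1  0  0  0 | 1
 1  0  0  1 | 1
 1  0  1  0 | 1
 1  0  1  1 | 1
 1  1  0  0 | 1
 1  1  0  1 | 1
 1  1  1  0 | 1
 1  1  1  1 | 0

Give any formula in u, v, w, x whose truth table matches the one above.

G(u, v, w, x) = NOT ((((NOT u AND NOT v) AND NOT w) AND x) OR (((u AND v) AND w) AND x))

G is 0 on only 2 rows — (0,0,0,1), (1,1,1,1). Writing each as a minterm (¬u·¬v·¬w·x, u·v·w·x) and OR-ing them characterizes exactly where G=0, so G is the negation of that disjunction.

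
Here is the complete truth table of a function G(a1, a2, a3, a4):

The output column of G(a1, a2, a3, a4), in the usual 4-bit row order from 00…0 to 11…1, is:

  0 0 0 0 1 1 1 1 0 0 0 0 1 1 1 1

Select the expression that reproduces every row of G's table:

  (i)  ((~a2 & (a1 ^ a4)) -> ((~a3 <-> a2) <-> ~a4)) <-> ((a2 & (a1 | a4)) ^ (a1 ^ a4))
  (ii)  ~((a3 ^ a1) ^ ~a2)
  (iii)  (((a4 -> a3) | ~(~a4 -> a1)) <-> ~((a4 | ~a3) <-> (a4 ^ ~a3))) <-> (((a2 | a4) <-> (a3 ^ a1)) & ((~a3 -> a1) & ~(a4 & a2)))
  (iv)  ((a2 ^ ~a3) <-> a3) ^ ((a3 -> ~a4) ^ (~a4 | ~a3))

iv

(i) disagrees with G on (0,0,0,1) (formula → 1, table → 0); rule it out.
(ii) disagrees with G on (0,0,1,0) (formula → 1, table → 0); rule it out.
(iii) disagrees with G on (0,0,0,0) (formula → 1, table → 0); rule it out.
(iv) is the remaining candidate, and it agrees with G on all 16 inputs.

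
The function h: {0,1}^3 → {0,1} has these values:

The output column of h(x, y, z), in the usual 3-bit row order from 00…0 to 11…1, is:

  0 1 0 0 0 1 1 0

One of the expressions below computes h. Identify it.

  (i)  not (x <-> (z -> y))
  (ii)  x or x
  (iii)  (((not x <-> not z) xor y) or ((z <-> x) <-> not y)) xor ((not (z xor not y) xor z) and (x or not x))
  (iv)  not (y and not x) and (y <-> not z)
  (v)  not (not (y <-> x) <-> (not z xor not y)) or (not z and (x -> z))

iv

(i): at (0,0,0) it gives 1, but h = 0 — eliminated.
(ii): at (0,0,1) it gives 0, but h = 1 — eliminated.
(iii): at (0,0,0) it gives 1, but h = 0 — eliminated.
(v): at (0,0,0) it gives 1, but h = 0 — eliminated.
That leaves (iv). Evaluating it on every row reproduces the table of h exactly.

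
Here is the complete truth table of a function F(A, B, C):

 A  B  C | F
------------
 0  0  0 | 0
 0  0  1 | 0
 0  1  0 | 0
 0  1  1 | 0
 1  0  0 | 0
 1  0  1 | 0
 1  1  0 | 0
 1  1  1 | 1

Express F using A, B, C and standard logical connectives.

The output is 1 only when every input is 1 — the AND of all inputs.

F(A, B, C) = (A AND B) AND C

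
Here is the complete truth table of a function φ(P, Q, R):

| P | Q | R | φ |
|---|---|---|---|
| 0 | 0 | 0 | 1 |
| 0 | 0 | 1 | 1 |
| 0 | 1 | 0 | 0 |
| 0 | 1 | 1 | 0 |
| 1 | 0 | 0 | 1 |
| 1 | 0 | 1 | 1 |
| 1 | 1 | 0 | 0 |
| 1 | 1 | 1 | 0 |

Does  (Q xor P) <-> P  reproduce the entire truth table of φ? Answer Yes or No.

Yes

Check the formula against φ row by row:
  P=0, Q=0, R=0: formula gives 1, φ = 1 ✓
  P=0, Q=0, R=1: formula gives 1, φ = 1 ✓
  P=0, Q=1, R=0: formula gives 0, φ = 0 ✓
  P=0, Q=1, R=1: formula gives 0, φ = 0 ✓
  P=1, Q=0, R=0: formula gives 1, φ = 1 ✓
  …and likewise for the remaining 3 rows.
Every row agrees, so the formula is equivalent.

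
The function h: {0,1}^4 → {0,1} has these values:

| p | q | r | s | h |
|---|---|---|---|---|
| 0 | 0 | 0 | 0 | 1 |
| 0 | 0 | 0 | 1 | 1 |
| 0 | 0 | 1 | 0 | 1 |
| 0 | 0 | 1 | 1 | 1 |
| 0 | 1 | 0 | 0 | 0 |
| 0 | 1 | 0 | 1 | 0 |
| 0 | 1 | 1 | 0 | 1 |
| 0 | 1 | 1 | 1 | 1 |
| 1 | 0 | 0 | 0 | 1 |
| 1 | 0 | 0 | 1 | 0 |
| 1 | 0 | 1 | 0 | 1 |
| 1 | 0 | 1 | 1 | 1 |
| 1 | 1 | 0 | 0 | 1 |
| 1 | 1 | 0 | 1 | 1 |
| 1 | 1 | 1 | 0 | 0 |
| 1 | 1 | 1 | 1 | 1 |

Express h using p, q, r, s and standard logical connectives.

h(p, q, r, s) = ~((((((~p & q) & ~r) & ~s) | (((~p & q) & ~r) & s)) | (((p & ~q) & ~r) & s)) | (((p & q) & r) & ~s))

h is 0 on only 4 rows — (0,1,0,0), (0,1,0,1), (1,0,0,1), (1,1,1,0). Writing each as a minterm (¬p·q·¬r·¬s, ¬p·q·¬r·s, p·¬q·¬r·s, p·q·r·¬s) and OR-ing them characterizes exactly where h=0, so h is the negation of that disjunction.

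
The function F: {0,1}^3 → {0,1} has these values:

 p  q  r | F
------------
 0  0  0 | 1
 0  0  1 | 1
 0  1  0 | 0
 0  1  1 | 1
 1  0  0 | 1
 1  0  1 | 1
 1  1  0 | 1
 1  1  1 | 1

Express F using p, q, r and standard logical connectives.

F(p, q, r) = NOT ((NOT p AND q) AND NOT r)

Only row (0,1,0) gives 0. So F is 1 everywhere except there — the complement of the minterm ¬p·q·¬r.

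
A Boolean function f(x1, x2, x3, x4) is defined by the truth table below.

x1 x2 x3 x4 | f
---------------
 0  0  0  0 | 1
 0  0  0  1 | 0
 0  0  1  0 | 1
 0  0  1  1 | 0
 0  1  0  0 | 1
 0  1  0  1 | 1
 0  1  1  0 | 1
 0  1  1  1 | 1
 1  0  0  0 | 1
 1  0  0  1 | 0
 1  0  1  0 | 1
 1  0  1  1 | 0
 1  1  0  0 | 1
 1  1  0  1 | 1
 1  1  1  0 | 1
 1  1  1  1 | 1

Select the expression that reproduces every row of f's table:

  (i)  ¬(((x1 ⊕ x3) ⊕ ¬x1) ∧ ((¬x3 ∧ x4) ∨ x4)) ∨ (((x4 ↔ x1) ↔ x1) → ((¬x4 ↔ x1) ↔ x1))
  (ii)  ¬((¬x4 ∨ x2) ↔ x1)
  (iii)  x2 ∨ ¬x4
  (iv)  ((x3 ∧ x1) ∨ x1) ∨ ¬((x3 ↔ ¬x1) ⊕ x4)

iii

(i): at (0,0,1,1) it gives 1, but f = 0 — eliminated.
(ii): at (1,0,0,0) it gives 0, but f = 1 — eliminated.
(iv): at (0,0,1,0) it gives 0, but f = 1 — eliminated.
Only (iii) survives; checking it on all 16 rows confirms it matches f.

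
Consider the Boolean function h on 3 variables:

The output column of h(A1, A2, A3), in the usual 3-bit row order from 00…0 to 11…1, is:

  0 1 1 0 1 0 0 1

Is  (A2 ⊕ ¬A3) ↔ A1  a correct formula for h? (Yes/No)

Evaluate (A2 ⊕ ¬A3) ↔ A1 on each row and compare to h:
  A1=0, A2=0, A3=0: formula gives 0, h = 0 ✓
  A1=0, A2=0, A3=1: formula gives 1, h = 1 ✓
  A1=0, A2=1, A3=0: formula gives 1, h = 1 ✓
  A1=0, A2=1, A3=1: formula gives 0, h = 0 ✓
  A1=1, A2=0, A3=0: formula gives 1, h = 1 ✓
  … (the remaining 3 rows also agree.)
No disagreement on any input; they are logically equivalent.

Yes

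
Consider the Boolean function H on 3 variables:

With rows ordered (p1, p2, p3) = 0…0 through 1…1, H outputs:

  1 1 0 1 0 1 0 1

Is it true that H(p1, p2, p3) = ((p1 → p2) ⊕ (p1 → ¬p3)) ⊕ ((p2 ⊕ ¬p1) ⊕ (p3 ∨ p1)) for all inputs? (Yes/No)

No

Test each input against both H and the formula:
  p1=0, p2=0, p3=0: formula gives 1, H = 1 ✓
  p1=0, p2=0, p3=1: formula gives 0, but H = 1 ✗
Row (0,0,1) is a counterexample, so the formula is not equivalent to H.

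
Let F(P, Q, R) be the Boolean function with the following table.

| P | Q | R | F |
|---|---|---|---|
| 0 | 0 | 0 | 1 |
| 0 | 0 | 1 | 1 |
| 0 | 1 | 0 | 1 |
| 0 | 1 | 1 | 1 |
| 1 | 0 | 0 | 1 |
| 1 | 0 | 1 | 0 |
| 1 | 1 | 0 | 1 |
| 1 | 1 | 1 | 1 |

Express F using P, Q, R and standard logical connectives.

F(P, Q, R) = NOT ((P AND NOT Q) AND R)

F is 0 on exactly one input, (1,0,1), whose minterm is P·¬Q·R. So F is the negation of that single conjunction.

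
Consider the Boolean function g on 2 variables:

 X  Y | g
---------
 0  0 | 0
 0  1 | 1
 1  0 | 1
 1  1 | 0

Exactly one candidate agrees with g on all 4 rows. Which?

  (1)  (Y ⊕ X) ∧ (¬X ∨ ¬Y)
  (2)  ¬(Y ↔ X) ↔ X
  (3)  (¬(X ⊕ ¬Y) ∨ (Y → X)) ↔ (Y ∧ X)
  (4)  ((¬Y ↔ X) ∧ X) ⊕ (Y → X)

1

(2): at (0,0) it gives 1, but g = 0 — eliminated.
(3): at (0,1) it gives 0, but g = 1 — eliminated.
(4): at (0,0) it gives 1, but g = 0 — eliminated.
That leaves (1). Evaluating it on every row reproduces the table of g exactly.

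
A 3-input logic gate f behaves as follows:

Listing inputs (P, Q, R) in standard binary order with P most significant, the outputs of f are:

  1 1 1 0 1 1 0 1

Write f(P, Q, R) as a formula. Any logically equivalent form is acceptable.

The 0-rows are (0,1,1), (1,1,0). Take each as a conjunction (¬P·Q·R, P·Q·¬R), form their disjunction, and complement — that gives a formula that is 1 everywhere f is.

f(P, Q, R) = ¬(((¬P ∧ Q) ∧ R) ∨ ((P ∧ Q) ∧ ¬R))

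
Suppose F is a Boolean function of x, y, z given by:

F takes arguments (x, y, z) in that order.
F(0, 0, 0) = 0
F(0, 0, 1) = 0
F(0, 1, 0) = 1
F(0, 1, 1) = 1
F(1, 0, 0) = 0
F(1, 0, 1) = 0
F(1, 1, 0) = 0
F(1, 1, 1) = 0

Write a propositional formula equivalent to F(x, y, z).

The 1-rows are (0,1,0), (0,1,1). Each contributes one minterm — ¬x·y·¬z; ¬x·y·z — and their disjunction is a sum-of-products form of F.

F(x, y, z) = ((x' · y) · z') + ((x' · y) · z)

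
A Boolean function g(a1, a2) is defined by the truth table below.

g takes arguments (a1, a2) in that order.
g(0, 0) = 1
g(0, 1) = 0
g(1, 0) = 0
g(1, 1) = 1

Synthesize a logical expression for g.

g(a1, a2) = NOT (a1 XOR a2)

The output is 1 exactly when an even number of inputs are 1 — the complement of 2-way XOR.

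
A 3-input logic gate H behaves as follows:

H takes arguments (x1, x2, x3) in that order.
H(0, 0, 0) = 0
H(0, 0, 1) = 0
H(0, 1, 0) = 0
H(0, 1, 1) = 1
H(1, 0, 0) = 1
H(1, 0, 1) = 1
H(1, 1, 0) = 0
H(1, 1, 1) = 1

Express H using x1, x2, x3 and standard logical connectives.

The 1-rows are (0,1,1), (1,0,0), (1,0,1), (1,1,1). Each contributes one minterm — ¬x1·x2·x3; x1·¬x2·¬x3; x1·¬x2·x3; x1·x2·x3 — and their disjunction is a sum-of-products form of H.

H(x1, x2, x3) = ((((NOT x1 AND x2) AND x3) OR ((x1 AND NOT x2) AND NOT x3)) OR ((x1 AND NOT x2) AND x3)) OR ((x1 AND x2) AND x3)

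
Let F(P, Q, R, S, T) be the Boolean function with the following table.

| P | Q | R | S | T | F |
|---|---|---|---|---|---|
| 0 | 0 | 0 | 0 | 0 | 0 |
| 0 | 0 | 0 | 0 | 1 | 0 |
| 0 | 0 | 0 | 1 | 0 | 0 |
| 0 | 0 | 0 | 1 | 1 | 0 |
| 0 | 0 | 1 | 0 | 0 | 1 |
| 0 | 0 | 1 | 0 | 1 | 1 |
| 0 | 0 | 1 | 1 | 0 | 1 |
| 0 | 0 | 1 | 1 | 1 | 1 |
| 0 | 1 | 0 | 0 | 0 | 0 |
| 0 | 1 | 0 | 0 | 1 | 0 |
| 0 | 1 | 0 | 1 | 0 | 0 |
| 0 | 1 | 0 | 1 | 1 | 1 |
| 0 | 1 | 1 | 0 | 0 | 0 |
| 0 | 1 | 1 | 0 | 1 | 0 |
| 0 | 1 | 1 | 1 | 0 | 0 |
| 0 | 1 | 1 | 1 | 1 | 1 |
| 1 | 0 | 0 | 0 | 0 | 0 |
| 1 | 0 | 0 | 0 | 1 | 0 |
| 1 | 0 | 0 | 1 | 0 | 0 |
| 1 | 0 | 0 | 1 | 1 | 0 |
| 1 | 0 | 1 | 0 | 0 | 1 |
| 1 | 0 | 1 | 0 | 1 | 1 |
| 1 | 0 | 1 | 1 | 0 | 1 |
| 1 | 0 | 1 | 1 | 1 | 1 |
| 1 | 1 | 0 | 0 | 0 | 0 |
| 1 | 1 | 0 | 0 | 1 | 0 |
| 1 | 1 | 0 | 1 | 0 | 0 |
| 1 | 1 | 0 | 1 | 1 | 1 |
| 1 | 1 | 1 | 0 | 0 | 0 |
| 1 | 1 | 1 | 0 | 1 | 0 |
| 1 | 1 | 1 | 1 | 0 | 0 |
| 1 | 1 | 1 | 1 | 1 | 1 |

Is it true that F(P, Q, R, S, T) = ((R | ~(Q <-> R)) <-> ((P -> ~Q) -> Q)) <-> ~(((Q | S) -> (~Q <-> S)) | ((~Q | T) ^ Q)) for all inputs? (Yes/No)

Test each input against both F and the formula:
  P=0, Q=0, R=0, S=0, T=0: formula gives 0, F = 0 ✓
  P=0, Q=0, R=0, S=0, T=1: formula gives 0, F = 0 ✓
  P=0, Q=0, R=0, S=1, T=0: formula gives 0, F = 0 ✓
  P=0, Q=0, R=0, S=1, T=1: formula gives 0, F = 0 ✓
  … (the remaining 28 rows also agree.)
Every row agrees, so the formula is equivalent.

Yes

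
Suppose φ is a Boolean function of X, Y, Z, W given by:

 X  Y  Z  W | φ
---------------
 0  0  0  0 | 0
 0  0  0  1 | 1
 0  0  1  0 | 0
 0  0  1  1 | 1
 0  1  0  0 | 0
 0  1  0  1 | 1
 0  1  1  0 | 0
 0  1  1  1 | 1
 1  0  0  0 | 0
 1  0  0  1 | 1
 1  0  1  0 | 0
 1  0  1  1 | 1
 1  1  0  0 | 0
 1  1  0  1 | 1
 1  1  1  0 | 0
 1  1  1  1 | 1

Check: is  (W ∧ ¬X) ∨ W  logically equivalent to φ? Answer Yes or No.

Yes

Test each input against both φ and the formula:
  X=0, Y=0, Z=0, W=0: formula gives 0, φ = 0 ✓
  X=0, Y=0, Z=0, W=1: formula gives 1, φ = 1 ✓
  X=0, Y=0, Z=1, W=0: formula gives 0, φ = 0 ✓
  X=0, Y=0, Z=1, W=1: formula gives 1, φ = 1 ✓
  … (the remaining 12 rows also agree.)
No disagreement on any input; they are logically equivalent.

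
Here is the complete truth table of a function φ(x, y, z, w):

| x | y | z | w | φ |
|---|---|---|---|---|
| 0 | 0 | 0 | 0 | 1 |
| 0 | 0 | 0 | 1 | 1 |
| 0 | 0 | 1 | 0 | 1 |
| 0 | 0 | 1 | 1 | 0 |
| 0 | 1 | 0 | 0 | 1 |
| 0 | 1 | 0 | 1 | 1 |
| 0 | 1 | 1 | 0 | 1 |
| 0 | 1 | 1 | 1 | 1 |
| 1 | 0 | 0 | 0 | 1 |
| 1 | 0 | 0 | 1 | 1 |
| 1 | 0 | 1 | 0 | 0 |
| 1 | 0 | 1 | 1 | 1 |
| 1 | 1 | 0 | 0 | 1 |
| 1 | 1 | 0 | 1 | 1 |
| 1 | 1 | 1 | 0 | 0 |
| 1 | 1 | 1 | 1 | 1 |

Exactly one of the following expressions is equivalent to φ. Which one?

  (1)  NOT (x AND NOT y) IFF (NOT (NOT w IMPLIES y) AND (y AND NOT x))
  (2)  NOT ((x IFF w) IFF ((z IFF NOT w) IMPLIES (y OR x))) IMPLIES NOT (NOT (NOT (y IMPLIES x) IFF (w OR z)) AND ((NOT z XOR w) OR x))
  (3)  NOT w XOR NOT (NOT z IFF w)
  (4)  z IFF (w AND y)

(1): at (0,0,0,0) it gives 0, but φ = 1 — eliminated.
(3): at (0,0,0,0) it gives 0, but φ = 1 — eliminated.
(4): at (0,0,1,0) it gives 0, but φ = 1 — eliminated.
(2) is the remaining candidate, and it agrees with φ on all 16 inputs.

2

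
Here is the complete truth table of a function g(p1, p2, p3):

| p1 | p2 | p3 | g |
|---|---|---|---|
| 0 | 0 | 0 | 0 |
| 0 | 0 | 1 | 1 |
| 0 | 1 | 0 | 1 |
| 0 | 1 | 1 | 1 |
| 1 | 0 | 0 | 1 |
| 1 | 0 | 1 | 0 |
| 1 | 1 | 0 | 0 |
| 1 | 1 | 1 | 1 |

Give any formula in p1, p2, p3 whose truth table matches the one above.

There are just 3 zero rows: (0,0,0), (1,0,1), (1,1,0). Their minterms are ¬p1·¬p2·¬p3, p1·¬p2·p3, p1·p2·¬p3; the OR of those covers precisely the 0-outputs, and negating it yields g.

g(p1, p2, p3) = ¬((((¬p1 ∧ ¬p2) ∧ ¬p3) ∨ ((p1 ∧ ¬p2) ∧ p3)) ∨ ((p1 ∧ p2) ∧ ¬p3))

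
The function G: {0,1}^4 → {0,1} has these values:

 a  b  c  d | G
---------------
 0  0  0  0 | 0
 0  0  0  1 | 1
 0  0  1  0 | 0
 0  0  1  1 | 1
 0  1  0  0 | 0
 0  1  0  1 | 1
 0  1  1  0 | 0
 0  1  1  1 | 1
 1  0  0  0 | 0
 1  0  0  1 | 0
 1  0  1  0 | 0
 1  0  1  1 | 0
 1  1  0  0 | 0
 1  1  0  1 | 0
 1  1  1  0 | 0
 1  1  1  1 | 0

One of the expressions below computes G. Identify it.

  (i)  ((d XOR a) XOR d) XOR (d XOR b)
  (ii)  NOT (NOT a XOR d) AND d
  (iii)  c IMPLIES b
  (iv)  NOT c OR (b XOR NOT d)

(i): at (0,1,0,0) it gives 1, but G = 0 — eliminated.
(iii): at (0,0,0,0) it gives 1, but G = 0 — eliminated.
(iv): at (0,0,0,0) it gives 1, but G = 0 — eliminated.
Only (ii) survives; checking it on all 16 rows confirms it matches G.

ii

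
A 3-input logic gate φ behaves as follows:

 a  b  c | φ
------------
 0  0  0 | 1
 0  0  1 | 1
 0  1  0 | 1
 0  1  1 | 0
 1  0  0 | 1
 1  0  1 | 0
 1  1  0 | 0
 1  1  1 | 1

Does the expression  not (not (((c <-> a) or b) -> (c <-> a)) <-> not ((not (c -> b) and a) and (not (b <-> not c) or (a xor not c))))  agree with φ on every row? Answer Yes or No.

Yes

Evaluate not (not (((c <-> a) or b) -> (c <-> a)) <-> not ((not (c -> b) and a) and (not (b <-> not c) or (a xor not c)))) on each row and compare to φ:
  a=0, b=0, c=0: formula gives 1, φ = 1 ✓
  a=0, b=0, c=1: formula gives 1, φ = 1 ✓
  a=0, b=1, c=0: formula gives 1, φ = 1 ✓
  a=0, b=1, c=1: formula gives 0, φ = 0 ✓
  a=1, b=0, c=0: formula gives 1, φ = 1 ✓
  … (the remaining 3 rows also agree.)
Every row agrees, so the formula is equivalent.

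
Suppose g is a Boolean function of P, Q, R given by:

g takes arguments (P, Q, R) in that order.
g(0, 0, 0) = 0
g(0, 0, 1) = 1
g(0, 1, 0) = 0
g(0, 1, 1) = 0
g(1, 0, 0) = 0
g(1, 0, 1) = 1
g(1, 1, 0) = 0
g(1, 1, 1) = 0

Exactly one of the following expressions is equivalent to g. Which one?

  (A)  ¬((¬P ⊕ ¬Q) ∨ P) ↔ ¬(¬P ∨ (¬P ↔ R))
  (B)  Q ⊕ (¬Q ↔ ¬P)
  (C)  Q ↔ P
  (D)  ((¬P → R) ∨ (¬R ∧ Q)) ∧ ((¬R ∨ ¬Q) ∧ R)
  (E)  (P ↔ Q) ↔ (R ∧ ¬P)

(A): at (0,0,1) it gives 0, but g = 1 — eliminated.
(B): at (0,0,0) it gives 1, but g = 0 — eliminated.
(C): at (0,0,0) it gives 1, but g = 0 — eliminated.
(E): at (0,1,0) it gives 1, but g = 0 — eliminated.
That leaves (D). Evaluating it on every row reproduces the table of g exactly.

D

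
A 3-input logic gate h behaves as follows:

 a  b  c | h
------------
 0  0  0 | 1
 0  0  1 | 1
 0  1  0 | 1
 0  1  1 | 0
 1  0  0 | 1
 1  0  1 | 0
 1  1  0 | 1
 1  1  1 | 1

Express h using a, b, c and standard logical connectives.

The 0-rows are (0,1,1), (1,0,1). Take each as a conjunction (¬a·b·c, a·¬b·c), form their disjunction, and complement — that gives a formula that is 1 everywhere h is.

h(a, b, c) = NOT (((NOT a AND b) AND c) OR ((a AND NOT b) AND c))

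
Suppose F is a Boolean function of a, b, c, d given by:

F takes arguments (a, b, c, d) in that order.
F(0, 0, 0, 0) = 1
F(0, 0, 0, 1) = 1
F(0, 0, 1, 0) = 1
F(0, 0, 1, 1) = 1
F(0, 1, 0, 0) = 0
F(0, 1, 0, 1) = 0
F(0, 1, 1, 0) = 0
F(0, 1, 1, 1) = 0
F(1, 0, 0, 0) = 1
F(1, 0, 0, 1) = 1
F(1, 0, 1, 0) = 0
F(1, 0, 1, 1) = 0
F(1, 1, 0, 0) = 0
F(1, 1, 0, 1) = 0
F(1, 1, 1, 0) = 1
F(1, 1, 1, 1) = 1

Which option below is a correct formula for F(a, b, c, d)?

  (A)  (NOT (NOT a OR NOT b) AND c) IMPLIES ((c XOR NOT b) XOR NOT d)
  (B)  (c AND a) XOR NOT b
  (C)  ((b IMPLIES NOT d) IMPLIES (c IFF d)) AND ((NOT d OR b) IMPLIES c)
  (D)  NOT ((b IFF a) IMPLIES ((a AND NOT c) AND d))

(A) disagrees with F on (0,1,0,0) (formula → 1, table → 0); rule it out.
(C) disagrees with F on (0,0,0,0) (formula → 0, table → 1); rule it out.
(D) disagrees with F on (1,0,0,0) (formula → 0, table → 1); rule it out.
(B) is the remaining candidate, and it agrees with F on all 16 inputs.

B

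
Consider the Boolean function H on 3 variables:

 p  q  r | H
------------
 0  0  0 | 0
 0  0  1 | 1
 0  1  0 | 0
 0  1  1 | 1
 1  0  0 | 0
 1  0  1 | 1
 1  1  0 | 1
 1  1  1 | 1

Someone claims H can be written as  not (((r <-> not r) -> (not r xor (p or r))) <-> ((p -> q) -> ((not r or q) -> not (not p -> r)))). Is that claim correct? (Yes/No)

Test each input against both H and the formula:
  p=0, q=0, r=0: formula gives 0, H = 0 ✓
  p=0, q=0, r=1: formula gives 0, but H = 1 ✗
Since they disagree at (0,0,1), the expression is not a correct formula for H.

No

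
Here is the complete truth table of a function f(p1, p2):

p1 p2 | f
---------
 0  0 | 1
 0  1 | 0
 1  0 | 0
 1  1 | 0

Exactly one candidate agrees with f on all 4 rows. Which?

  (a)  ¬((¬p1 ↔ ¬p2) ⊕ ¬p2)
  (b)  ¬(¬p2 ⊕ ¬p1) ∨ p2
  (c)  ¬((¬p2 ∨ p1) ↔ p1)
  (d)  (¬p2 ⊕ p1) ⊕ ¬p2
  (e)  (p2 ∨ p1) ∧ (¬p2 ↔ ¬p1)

c

(a) disagrees with f on (0,1) (formula → 1, table → 0); rule it out.
(b) disagrees with f on (0,1) (formula → 1, table → 0); rule it out.
(d) disagrees with f on (0,0) (formula → 0, table → 1); rule it out.
(e) disagrees with f on (0,0) (formula → 0, table → 1); rule it out.
Only (c) survives; checking it on all 4 rows confirms it matches f.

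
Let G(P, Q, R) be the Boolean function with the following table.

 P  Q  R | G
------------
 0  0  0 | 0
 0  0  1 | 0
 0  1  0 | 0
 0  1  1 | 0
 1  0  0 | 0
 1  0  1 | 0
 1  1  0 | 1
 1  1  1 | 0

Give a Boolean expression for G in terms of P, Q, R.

G(P, Q, R) = (P & Q) & ~R

G is 1 on exactly one input, (1,1,0), whose minterm is P·Q·¬R. So G is just that conjunction.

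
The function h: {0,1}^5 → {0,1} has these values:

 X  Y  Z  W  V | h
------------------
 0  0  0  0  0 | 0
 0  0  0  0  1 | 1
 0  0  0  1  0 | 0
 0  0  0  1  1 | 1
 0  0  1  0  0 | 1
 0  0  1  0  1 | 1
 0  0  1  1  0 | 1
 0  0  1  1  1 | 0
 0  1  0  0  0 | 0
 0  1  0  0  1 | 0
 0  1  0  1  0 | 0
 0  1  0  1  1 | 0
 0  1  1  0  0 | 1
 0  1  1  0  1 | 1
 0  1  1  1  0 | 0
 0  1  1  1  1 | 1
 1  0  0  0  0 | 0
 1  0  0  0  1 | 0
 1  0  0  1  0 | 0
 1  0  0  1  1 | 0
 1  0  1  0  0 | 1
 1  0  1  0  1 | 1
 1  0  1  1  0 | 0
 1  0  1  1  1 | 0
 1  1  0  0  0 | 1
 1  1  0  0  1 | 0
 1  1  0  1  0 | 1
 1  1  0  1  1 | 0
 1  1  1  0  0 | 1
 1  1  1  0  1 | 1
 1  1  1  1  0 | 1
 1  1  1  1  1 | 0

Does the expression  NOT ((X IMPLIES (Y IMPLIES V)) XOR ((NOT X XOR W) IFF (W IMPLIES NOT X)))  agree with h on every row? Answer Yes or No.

No

Check the formula against h row by row:
  X=0, Y=0, Z=0, W=0, V=0: formula gives 1, but h = 0 ✗
A single disagreement suffices: at (0,0,0,0,0) they differ, so the formula does not compute h.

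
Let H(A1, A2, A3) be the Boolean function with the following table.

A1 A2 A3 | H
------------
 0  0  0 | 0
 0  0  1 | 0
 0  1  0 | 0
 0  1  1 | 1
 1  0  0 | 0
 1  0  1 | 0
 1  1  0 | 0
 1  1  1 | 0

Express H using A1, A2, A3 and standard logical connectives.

Only row (0,1,1) gives 1. That row's minterm ¬A1·A2·A3 is H directly.

H(A1, A2, A3) = (¬A1 ∧ A2) ∧ A3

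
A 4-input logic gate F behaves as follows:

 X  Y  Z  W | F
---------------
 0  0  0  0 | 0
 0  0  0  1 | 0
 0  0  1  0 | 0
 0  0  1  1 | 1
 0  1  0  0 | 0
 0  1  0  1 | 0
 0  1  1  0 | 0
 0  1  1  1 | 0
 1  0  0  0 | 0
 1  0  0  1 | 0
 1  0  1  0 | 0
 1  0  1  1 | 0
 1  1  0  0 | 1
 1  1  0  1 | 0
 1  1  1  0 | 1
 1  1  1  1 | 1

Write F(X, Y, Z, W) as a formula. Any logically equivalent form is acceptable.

Collect the rows where F=1 — (0,0,1,1), (1,1,0,0), (1,1,1,0), (1,1,1,1) — and write one minterm per row: ¬X·¬Y·Z·W, X·Y·¬Z·¬W, X·Y·Z·¬W, X·Y·Z·W. Their union (logical OR) reproduces the table exactly.

F(X, Y, Z, W) = (((((~X & ~Y) & Z) & W) | (((X & Y) & ~Z) & ~W)) | (((X & Y) & Z) & ~W)) | (((X & Y) & Z) & W)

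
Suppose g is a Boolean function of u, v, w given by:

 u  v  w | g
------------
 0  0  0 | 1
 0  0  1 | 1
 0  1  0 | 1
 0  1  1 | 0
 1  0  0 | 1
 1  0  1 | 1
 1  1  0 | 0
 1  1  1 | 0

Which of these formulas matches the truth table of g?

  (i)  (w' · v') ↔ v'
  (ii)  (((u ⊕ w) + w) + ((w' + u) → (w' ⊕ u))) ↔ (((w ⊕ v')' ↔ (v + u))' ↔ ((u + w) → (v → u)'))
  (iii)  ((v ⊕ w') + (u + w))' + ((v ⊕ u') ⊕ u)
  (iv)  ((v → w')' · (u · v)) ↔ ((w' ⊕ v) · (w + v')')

(i) fails at (0,0,1): the formula yields 0, g is 1.
(ii) fails at (0,0,0): the formula yields 0, g is 1.
(iv) fails at (0,1,1): the formula yields 1, g is 0.
(iii) is the remaining candidate, and it agrees with g on all 8 inputs.

iii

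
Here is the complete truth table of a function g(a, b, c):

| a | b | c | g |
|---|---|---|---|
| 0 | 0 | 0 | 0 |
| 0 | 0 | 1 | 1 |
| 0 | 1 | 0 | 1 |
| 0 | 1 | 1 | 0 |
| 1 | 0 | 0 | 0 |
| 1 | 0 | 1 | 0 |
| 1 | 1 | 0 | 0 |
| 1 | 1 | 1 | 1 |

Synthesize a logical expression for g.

g(a, b, c) = (((NOT a AND NOT b) AND c) OR ((NOT a AND b) AND NOT c)) OR ((a AND b) AND c)

The 1-rows are (0,0,1), (0,1,0), (1,1,1). Each contributes one minterm — ¬a·¬b·c; ¬a·b·¬c; a·b·c — and their disjunction is a sum-of-products form of g.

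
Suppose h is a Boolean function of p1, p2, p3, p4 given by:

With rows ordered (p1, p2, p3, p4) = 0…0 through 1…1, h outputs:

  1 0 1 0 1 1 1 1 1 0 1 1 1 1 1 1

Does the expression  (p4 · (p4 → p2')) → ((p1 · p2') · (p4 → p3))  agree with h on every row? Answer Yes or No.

Evaluate (p4 · (p4 → p2')) → ((p1 · p2') · (p4 → p3)) on each row and compare to h:
  p1=0, p2=0, p3=0, p4=0: formula gives 1, h = 1 ✓
  p1=0, p2=0, p3=0, p4=1: formula gives 0, h = 0 ✓
  p1=0, p2=0, p3=1, p4=0: formula gives 1, h = 1 ✓
  p1=0, p2=0, p3=1, p4=1: formula gives 0, h = 0 ✓
  … (the remaining 12 rows also agree.)
All 16 rows match — the expression computes h exactly.

Yes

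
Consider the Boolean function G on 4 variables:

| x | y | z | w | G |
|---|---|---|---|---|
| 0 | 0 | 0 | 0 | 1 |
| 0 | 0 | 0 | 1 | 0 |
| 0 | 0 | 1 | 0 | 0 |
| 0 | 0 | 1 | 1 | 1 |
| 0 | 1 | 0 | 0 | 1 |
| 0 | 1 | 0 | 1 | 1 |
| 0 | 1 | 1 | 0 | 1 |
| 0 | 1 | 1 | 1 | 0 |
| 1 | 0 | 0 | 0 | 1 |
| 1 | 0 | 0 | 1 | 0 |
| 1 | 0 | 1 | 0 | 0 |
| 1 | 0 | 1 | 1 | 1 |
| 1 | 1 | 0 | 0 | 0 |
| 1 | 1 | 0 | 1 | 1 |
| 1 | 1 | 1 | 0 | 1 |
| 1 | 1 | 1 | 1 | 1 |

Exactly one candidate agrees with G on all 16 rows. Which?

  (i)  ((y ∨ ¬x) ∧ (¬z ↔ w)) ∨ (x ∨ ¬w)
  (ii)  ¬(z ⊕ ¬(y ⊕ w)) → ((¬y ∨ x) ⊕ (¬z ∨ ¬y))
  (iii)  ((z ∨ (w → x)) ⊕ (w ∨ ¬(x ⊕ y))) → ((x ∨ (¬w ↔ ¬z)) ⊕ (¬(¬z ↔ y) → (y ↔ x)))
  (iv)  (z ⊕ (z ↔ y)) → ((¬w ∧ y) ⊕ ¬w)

ii

(i) disagrees with G on (0,0,0,1) (formula → 1, table → 0); rule it out.
(iii) disagrees with G on (0,0,0,1) (formula → 1, table → 0); rule it out.
(iv) disagrees with G on (0,0,1,0) (formula → 1, table → 0); rule it out.
Only (ii) survives; checking it on all 16 rows confirms it matches G.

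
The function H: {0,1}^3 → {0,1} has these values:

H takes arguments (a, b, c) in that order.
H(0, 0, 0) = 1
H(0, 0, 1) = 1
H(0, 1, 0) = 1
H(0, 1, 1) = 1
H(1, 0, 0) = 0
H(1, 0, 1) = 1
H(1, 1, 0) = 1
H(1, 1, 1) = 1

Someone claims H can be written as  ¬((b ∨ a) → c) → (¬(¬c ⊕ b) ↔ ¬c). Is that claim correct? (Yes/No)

Yes

Evaluate ¬((b ∨ a) → c) → (¬(¬c ⊕ b) ↔ ¬c) on each row and compare to H:
  a=0, b=0, c=0: formula gives 1, H = 1 ✓
  a=0, b=0, c=1: formula gives 1, H = 1 ✓
  a=0, b=1, c=0: formula gives 1, H = 1 ✓
  a=0, b=1, c=1: formula gives 1, H = 1 ✓
  a=1, b=0, c=0: formula gives 0, H = 0 ✓
  … (the remaining 3 rows also agree.)
No disagreement on any input; they are logically equivalent.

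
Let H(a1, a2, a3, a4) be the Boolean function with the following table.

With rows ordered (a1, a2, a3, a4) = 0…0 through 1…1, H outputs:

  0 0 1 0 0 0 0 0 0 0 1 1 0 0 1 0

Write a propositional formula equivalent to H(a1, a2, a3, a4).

H(a1, a2, a3, a4) = (((((¬a1 ∧ ¬a2) ∧ a3) ∧ ¬a4) ∨ (((a1 ∧ ¬a2) ∧ a3) ∧ ¬a4)) ∨ (((a1 ∧ ¬a2) ∧ a3) ∧ a4)) ∨ (((a1 ∧ a2) ∧ a3) ∧ ¬a4)

Collect the rows where H=1 — (0,0,1,0), (1,0,1,0), (1,0,1,1), (1,1,1,0) — and write one minterm per row: ¬a1·¬a2·a3·¬a4, a1·¬a2·a3·¬a4, a1·¬a2·a3·a4, a1·a2·a3·¬a4. Their union (logical OR) reproduces the table exactly.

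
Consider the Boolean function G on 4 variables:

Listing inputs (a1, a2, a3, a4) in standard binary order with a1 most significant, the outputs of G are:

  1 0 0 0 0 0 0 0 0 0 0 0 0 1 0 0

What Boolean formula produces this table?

The 1-rows are (0,0,0,0), (1,1,0,1). Each contributes one minterm — ¬a1·¬a2·¬a3·¬a4; a1·a2·¬a3·a4 — and their disjunction is a sum-of-products form of G.

G(a1, a2, a3, a4) = (((NOT a1 AND NOT a2) AND NOT a3) AND NOT a4) OR (((a1 AND a2) AND NOT a3) AND a4)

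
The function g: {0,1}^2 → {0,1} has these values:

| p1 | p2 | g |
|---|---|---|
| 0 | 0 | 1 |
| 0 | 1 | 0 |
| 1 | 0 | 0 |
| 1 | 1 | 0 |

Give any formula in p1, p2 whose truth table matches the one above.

g(p1, p2) = (p1 + p2)'

The output is 1 only when every input is 0 — NOR of all inputs.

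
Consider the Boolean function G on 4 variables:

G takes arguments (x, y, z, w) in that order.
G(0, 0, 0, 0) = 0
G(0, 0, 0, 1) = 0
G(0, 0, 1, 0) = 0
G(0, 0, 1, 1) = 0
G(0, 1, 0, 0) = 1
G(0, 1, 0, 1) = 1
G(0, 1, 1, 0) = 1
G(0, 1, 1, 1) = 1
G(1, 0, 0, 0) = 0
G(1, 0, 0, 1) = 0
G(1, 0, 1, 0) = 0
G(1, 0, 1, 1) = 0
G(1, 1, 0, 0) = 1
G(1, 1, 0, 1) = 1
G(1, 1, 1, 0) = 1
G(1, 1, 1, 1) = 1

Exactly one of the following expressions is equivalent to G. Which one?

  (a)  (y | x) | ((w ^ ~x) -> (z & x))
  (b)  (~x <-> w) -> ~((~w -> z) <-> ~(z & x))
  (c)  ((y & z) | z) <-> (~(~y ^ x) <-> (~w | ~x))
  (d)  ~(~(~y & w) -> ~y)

d

(a): at (0,0,0,1) it gives 1, but G = 0 — eliminated.
(b): at (0,0,0,0) it gives 1, but G = 0 — eliminated.
(c): at (0,0,0,0) it gives 1, but G = 0 — eliminated.
That leaves (d). Evaluating it on every row reproduces the table of G exactly.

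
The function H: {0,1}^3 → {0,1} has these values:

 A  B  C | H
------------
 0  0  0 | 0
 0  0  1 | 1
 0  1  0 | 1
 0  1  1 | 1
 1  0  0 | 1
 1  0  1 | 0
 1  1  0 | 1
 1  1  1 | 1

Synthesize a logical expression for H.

H(A, B, C) = ~(((~A & ~B) & ~C) | ((A & ~B) & C))

The 0-rows are (0,0,0), (1,0,1). Take each as a conjunction (¬A·¬B·¬C, A·¬B·C), form their disjunction, and complement — that gives a formula that is 1 everywhere H is.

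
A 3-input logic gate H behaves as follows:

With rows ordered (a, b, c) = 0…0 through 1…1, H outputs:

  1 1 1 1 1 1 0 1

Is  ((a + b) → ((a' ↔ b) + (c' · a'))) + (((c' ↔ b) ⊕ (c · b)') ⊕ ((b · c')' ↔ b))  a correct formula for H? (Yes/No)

Yes

Evaluate ((a + b) → ((a' ↔ b) + (c' · a'))) + (((c' ↔ b) ⊕ (c · b)') ⊕ ((b · c')' ↔ b)) on each row and compare to H:
  a=0, b=0, c=0: formula gives 1, H = 1 ✓
  a=0, b=0, c=1: formula gives 1, H = 1 ✓
  a=0, b=1, c=0: formula gives 1, H = 1 ✓
  a=0, b=1, c=1: formula gives 1, H = 1 ✓
  a=1, b=0, c=0: formula gives 1, H = 1 ✓
  …and likewise for the remaining 3 rows.
Every row agrees, so the formula is equivalent.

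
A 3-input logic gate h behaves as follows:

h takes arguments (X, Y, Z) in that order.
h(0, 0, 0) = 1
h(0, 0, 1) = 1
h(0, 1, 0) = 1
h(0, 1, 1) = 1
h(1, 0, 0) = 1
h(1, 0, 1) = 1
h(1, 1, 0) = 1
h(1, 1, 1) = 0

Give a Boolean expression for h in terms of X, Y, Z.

The output is 0 only when every input is 1 — NAND of all inputs.

h(X, Y, Z) = ~((X & Y) & Z)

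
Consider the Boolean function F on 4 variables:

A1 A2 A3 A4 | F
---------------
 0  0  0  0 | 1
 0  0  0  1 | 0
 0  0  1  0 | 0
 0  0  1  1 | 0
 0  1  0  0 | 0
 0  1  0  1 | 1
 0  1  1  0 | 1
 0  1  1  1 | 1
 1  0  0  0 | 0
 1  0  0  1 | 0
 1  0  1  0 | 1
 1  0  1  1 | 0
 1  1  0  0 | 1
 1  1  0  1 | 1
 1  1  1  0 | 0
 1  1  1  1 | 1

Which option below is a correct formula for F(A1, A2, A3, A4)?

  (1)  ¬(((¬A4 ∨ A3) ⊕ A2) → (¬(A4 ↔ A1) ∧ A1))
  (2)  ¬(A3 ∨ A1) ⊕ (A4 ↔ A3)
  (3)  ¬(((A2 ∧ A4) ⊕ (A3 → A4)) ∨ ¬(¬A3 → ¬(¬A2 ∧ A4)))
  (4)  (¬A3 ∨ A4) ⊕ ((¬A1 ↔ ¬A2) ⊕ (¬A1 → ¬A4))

(1) disagrees with F on (0,0,1,0) (formula → 1, table → 0); rule it out.
(2) disagrees with F on (0,0,0,0) (formula → 0, table → 1); rule it out.
(3) disagrees with F on (0,0,0,0) (formula → 0, table → 1); rule it out.
That leaves (4). Evaluating it on every row reproduces the table of F exactly.

4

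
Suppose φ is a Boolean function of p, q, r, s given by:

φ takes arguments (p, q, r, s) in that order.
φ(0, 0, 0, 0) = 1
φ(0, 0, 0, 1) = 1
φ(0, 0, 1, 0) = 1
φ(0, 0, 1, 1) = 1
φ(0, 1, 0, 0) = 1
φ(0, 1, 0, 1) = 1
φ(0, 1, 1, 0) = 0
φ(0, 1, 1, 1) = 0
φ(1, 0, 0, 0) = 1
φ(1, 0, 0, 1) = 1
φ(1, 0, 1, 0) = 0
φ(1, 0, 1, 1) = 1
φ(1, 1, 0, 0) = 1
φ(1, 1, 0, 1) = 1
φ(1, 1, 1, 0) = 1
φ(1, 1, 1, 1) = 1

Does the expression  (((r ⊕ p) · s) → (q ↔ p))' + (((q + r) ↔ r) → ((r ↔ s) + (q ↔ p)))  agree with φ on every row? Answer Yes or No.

No

Evaluate (((r ⊕ p) · s) → (q ↔ p))' + (((q + r) ↔ r) → ((r ↔ s) + (q ↔ p))) on each row and compare to φ:
  p=0, q=0, r=0, s=0: formula gives 1, φ = 1 ✓
  p=0, q=0, r=0, s=1: formula gives 1, φ = 1 ✓
  p=0, q=0, r=1, s=0: formula gives 1, φ = 1 ✓
  p=0, q=0, r=1, s=1: formula gives 1, φ = 1 ✓
  …
  p=0, q=1, r=1, s=1: formula gives 1, but φ = 0 ✗
Since they disagree at (0,1,1,1), the expression is not a correct formula for φ.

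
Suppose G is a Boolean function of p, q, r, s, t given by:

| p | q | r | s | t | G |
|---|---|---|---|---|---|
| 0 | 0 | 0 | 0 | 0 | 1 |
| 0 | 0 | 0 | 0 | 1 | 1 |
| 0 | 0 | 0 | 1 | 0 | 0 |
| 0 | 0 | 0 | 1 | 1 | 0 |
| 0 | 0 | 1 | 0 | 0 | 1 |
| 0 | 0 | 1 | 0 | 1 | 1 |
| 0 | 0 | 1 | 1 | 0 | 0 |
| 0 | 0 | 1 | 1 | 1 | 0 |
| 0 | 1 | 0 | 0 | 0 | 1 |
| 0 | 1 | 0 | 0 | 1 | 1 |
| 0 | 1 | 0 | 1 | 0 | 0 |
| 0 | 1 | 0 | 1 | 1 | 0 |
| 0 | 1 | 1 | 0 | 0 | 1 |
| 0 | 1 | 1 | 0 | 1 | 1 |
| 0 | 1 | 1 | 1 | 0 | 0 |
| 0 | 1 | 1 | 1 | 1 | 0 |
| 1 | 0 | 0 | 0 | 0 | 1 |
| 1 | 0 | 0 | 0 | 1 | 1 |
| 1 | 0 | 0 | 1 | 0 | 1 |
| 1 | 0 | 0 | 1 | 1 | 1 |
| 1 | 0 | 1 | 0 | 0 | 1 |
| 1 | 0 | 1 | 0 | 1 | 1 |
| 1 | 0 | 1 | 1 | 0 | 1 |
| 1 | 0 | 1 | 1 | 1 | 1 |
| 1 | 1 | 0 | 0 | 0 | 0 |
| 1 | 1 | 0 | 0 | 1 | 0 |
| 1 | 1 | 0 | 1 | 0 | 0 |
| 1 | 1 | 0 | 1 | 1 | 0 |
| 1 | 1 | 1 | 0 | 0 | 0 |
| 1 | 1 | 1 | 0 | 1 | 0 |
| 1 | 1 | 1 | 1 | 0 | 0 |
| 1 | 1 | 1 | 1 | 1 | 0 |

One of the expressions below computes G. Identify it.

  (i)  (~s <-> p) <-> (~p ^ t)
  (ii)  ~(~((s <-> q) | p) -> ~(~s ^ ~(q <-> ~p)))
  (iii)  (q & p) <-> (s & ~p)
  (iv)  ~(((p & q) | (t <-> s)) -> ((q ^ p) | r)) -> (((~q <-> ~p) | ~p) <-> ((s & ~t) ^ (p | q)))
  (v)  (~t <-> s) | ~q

iii

(i) fails at (0,0,0,0,0): the formula yields 0, G is 1.
(ii) fails at (0,0,0,0,0): the formula yields 0, G is 1.
(iv) fails at (0,0,0,0,0): the formula yields 0, G is 1.
(v) fails at (0,0,0,1,0): the formula yields 1, G is 0.
Only (iii) survives; checking it on all 32 rows confirms it matches G.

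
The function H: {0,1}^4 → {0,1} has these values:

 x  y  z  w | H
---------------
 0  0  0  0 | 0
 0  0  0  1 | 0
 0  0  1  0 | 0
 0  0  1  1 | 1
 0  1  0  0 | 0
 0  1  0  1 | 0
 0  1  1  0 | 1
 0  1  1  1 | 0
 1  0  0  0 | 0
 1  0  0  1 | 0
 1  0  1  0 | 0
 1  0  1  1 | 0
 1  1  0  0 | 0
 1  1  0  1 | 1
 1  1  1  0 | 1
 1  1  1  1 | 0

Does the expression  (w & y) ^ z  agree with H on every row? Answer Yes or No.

No

Evaluate (w & y) ^ z on each row and compare to H:
  x=0, y=0, z=0, w=0: formula gives 0, H = 0 ✓
  x=0, y=0, z=0, w=1: formula gives 0, H = 0 ✓
  x=0, y=0, z=1, w=0: formula gives 1, but H = 0 ✗
A single disagreement suffices: at (0,0,1,0) they differ, so the formula does not compute H.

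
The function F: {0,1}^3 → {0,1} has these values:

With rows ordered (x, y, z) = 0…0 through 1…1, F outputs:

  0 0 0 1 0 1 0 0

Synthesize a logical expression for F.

Collect the rows where F=1 — (0,1,1), (1,0,1) — and write one minterm per row: ¬x·y·z, x·¬y·z. Their union (logical OR) reproduces the table exactly.

F(x, y, z) = ((¬x ∧ y) ∧ z) ∨ ((x ∧ ¬y) ∧ z)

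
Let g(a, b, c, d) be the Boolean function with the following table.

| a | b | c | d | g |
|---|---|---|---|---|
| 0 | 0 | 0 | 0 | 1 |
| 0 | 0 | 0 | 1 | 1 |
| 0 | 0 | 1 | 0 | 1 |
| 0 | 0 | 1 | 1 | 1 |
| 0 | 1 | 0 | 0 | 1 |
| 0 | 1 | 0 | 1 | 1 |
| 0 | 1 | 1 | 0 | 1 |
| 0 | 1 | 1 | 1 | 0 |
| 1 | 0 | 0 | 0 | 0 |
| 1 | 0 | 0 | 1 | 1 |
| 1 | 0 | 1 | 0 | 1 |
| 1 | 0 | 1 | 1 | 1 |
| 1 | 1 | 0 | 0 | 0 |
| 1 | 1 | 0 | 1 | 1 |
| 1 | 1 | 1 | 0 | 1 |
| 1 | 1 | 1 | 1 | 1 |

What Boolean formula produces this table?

g(a, b, c, d) = ¬(((((¬a ∧ b) ∧ c) ∧ d) ∨ (((a ∧ ¬b) ∧ ¬c) ∧ ¬d)) ∨ (((a ∧ b) ∧ ¬c) ∧ ¬d))

There are just 3 zero rows: (0,1,1,1), (1,0,0,0), (1,1,0,0). Their minterms are ¬a·b·c·d, a·¬b·¬c·¬d, a·b·¬c·¬d; the OR of those covers precisely the 0-outputs, and negating it yields g.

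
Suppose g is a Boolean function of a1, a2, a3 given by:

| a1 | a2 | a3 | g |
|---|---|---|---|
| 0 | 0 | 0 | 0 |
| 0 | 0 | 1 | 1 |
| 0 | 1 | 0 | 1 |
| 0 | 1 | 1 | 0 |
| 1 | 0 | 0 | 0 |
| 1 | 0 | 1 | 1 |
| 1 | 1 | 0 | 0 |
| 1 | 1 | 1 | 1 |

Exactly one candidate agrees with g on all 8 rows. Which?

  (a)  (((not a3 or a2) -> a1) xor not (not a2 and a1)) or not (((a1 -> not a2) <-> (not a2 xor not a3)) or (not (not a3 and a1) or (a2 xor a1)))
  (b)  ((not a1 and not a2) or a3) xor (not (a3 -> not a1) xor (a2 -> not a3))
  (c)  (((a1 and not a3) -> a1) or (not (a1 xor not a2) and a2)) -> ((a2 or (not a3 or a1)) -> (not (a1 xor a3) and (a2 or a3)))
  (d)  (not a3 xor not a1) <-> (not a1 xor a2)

(a) fails at (0,0,0): the formula yields 1, g is 0.
(b) fails at (0,0,1): the formula yields 0, g is 1.
(d) fails at (1,1,0): the formula yields 1, g is 0.
(c) is the remaining candidate, and it agrees with g on all 8 inputs.

c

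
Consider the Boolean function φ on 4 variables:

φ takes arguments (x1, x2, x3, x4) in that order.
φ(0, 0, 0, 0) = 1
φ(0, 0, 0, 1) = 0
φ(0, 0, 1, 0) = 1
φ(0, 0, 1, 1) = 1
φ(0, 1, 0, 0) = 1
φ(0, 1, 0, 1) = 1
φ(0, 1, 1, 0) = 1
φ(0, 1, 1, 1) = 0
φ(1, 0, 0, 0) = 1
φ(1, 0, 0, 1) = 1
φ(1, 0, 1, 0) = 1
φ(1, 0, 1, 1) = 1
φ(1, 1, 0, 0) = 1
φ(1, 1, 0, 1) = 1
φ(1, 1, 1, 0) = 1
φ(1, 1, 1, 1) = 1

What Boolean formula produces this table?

There are just 2 zero rows: (0,0,0,1), (0,1,1,1). Their minterms are ¬x1·¬x2·¬x3·x4, ¬x1·x2·x3·x4; the OR of those covers precisely the 0-outputs, and negating it yields φ.

φ(x1, x2, x3, x4) = ~((((~x1 & ~x2) & ~x3) & x4) | (((~x1 & x2) & x3) & x4))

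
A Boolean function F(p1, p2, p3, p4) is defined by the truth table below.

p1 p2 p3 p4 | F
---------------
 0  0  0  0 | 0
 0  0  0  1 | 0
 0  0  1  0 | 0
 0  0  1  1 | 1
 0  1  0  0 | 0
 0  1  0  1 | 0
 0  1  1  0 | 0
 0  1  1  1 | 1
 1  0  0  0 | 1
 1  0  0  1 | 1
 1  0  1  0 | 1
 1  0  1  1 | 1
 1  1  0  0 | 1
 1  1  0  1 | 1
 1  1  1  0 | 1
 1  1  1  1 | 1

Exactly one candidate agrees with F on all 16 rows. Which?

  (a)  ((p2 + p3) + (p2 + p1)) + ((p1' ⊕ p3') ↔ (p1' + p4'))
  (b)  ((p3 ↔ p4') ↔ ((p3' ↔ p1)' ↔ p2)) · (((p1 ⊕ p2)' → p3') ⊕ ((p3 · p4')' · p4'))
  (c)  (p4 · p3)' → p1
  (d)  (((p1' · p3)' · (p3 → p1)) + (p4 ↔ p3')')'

c

(a) fails at (0,0,1,0): the formula yields 1, F is 0.
(b) fails at (0,0,1,1): the formula yields 0, F is 1.
(d) fails at (0,0,1,0): the formula yields 1, F is 0.
(c) is the remaining candidate, and it agrees with F on all 16 inputs.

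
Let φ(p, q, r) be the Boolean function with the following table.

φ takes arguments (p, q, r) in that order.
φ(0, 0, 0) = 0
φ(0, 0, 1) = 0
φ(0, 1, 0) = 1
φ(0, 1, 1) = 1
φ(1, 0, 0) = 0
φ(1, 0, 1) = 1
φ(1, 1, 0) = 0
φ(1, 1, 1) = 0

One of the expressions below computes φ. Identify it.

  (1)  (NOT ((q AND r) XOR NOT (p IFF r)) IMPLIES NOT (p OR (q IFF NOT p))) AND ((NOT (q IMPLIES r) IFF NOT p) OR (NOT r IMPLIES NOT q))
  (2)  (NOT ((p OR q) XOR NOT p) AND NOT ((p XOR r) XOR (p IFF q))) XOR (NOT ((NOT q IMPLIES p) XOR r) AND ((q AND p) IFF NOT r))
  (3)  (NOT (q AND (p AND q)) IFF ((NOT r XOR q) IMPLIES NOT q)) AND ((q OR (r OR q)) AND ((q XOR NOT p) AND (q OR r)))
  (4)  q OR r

2

(1): at (0,0,0) it gives 1, but φ = 0 — eliminated.
(3): at (0,0,1) it gives 1, but φ = 0 — eliminated.
(4): at (0,0,1) it gives 1, but φ = 0 — eliminated.
(2) is the remaining candidate, and it agrees with φ on all 8 inputs.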